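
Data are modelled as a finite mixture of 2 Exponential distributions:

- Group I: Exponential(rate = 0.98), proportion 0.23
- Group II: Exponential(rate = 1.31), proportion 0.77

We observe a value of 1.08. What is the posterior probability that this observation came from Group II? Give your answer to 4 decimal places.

0.7581

Apply Bayes' rule: the posterior for each component is proportional to its prior times its likelihood at x.
Exponential densities:
  L_I = 0.98·e^(−0.98·1.08) = 0.98·e^(−1.0584) = 0.34007
  L_II = 1.31·e^(−1.31·1.08) = 1.31·e^(−1.4148) = 0.318296
Weight by the priors:
  π_I·L_I = 0.23 × 0.34007 = 0.0782162
  π_II·L_II = 0.77 × 0.318296 = 0.245088
Marginal: 0.0782162 + 0.245088 = 0.323304
P(Group II | the observation) ≈ 0.7581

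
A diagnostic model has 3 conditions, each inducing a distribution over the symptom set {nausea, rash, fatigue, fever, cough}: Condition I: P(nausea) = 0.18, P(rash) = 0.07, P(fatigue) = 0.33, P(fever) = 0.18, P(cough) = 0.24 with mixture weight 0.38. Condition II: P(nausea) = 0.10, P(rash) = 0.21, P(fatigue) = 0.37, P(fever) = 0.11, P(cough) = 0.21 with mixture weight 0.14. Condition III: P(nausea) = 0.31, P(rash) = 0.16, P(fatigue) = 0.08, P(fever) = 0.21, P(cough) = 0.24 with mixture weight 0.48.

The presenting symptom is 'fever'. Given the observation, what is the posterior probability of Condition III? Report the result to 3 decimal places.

0.546

By Bayes' theorem, P(k | x) = π_k f_k(x) / Σ_j π_j f_j(x).
Categorical probabilities:
  L_I = 0.18
  L_II = 0.11
  L_III = 0.21
Unnormalised posteriors:
  π_I·L_I = 0.38 × 0.18 = 0.0684
  π_II·L_II = 0.14 × 0.11 = 0.0154
  π_III·L_III = 0.48 × 0.21 = 0.1008
Sum: 0.0684 + 0.0154 + 0.1008 = 0.1846
P(Condition III | data) = 0.1008 / 0.1846 ≈ 0.546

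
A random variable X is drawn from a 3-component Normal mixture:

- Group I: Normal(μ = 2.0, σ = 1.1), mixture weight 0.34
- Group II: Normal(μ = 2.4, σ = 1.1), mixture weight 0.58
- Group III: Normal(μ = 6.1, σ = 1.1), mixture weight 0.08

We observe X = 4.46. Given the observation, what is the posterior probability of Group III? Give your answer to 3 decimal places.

0.170

By Bayes' theorem, P(k | x) = π_k f_k(x) / Σ_j π_j f_j(x).
Evaluate each component's likelihood at the observed value:
  L_I = 0.0297505
  L_II = 0.0627999
  L_III = 0.119355
Multiply by the mixture weights:
  π_I·L_I = 0.34 × 0.0297505 = 0.0101152
  π_II·L_II = 0.58 × 0.0627999 = 0.0364239
  π_III·L_III = 0.08 × 0.119355 = 0.00954839
Denominator: 0.0101152 + 0.0364239 + 0.00954839 = 0.0560875
Responsibility of Group III: 0.00954839 / 0.0560875 ≈ 0.170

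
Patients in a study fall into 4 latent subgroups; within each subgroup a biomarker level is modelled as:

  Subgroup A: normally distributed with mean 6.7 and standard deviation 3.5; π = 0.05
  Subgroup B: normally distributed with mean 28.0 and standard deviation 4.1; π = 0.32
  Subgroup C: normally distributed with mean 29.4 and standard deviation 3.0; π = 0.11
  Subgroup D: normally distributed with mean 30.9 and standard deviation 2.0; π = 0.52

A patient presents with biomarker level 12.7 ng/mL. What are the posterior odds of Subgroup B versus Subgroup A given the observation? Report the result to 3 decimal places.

0.022

Posterior odds = (π_i f_i(x)) / (π_j f_j(x)); the normalising sum cancels.
Evaluate each component's likelihood at the observed value:
  L_A = (1/(3.5·√(2π)))·exp(−(12.7−6.7)²/(2·3.5²)) = 0.113984·exp(-1.46939) = 0.0262238
  L_B = (1/(4.1·√(2π)))·exp(−(12.7−28.0)²/(2·4.1²)) = 0.097303·exp(-6.96282) = 9.20899e-05
  L_C = (1/(3.0·√(2π)))·exp(−(12.7−29.4)²/(2·3.0²)) = 0.132981·exp(-15.49389) = 2.48244e-08
  L_D = (1/(2.0·√(2π)))·exp(−(12.7−30.9)²/(2·2.0²)) = 0.199471·exp(-41.40500) = 2.0793e-19
Posterior odds = (π_B·L_B) / (π_A·L_A) = (0.32·9.20899e-05) / (0.05·0.0262238) = 2.94688e-05 / 0.00131119 ≈ 0.022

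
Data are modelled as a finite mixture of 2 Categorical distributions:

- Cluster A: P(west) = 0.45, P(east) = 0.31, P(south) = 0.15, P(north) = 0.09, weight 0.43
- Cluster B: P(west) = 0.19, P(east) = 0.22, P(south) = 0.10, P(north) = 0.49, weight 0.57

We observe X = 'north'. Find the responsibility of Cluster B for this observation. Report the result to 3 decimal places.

0.878

The responsibility of component k is P(Z=k) f_k(x) divided by Σ_j P(Z=j) f_j(x).
Component likelihoods at x = 'north':
  p_A = P(north | comp) = 0.09
  p_B = P(north | comp) = 0.49
Unnormalised posteriors:
  P(Z=A)·p_A = 0.43 × 0.09 = 0.0387
  P(Z=B)·p_B = 0.57 × 0.49 = 0.2793
Sum: 0.0387 + 0.2793 = 0.318
Responsibility of Cluster B: 0.2793 / 0.318 ≈ 0.878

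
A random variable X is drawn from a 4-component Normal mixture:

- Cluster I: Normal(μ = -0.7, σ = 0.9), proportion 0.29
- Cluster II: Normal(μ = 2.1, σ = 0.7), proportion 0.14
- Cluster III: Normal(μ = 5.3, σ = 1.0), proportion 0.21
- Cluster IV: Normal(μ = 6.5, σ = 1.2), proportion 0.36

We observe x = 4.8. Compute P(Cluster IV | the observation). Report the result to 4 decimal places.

Apply Bayes' rule: the posterior for each component is proportional to its prior times its likelihood at x.
Evaluate each component's likelihood at the observed value:
  p_I = 3.44474e-09
  p_II = 0.000335114
  p_III = 0.352065
  p_IV = 0.121878
Prior × likelihood for each component:
  w_I·p_I = 0.29 × 3.44474e-09 = 9.98974e-10
  w_II·p_II = 0.14 × 0.000335114 = 4.6916e-05
  w_III·p_III = 0.21 × 0.352065 = 0.0739337
  w_IV·p_IV = 0.36 × 0.121878 = 0.0438762
Normaliser: 9.98974e-10 + 4.6916e-05 + 0.0739337 + 0.0438762 = 0.117857
Responsibility of Cluster IV: 0.0438762 / 0.117857 ≈ 0.3723

0.3723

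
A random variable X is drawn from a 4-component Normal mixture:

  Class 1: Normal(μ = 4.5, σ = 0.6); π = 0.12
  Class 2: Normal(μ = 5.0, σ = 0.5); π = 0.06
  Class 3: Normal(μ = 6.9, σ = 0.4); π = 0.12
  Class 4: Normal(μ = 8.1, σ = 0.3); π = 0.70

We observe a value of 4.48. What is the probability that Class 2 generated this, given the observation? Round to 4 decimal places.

0.2590

By Bayes' theorem, P(k | x) = P(Z=k) f_k(x) / Σ_j P(Z=j) f_j(x).
Evaluate each component's likelihood at the observed value:
  f_1 = (1/(0.6·√(2π)))·exp(−(4.48−4.5)²/(2·0.6²)) = 0.664904·exp(-0.00056) = 0.664535
  f_2 = (1/(0.5·√(2π)))·exp(−(4.48−5.0)²/(2·0.5²)) = 0.797885·exp(-0.54080) = 0.464594
  f_3 = (1/(0.4·√(2π)))·exp(−(4.48−6.9)²/(2·0.4²)) = 0.997356·exp(-18.30125) = 1.12388e-08
  f_4 = (1/(0.3·√(2π)))·exp(−(4.48−8.1)²/(2·0.3²)) = 1.329808·exp(-72.80222) = 3.20764e-32
Unnormalised posteriors:
  P(Z=1)·f_1 = 0.12 × 0.664535 = 0.0797441
  P(Z=2)·f_2 = 0.06 × 0.464594 = 0.0278756
  P(Z=3)·f_3 = 0.12 × 1.12388e-08 = 1.34865e-09
  P(Z=4)·f_4 = 0.70 × 3.20764e-32 = 2.24535e-32
Sum: 0.0797441 + 0.0278756 + 1.34865e-09 + 2.24535e-32 = 0.10762
P(Class 2 | x) ≈ 0.2590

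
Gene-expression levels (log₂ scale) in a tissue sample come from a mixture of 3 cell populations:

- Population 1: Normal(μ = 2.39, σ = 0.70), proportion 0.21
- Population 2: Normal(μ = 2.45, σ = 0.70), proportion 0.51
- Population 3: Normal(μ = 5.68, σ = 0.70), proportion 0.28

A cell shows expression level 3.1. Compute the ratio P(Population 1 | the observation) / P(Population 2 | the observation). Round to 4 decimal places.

The posterior odds equal the prior odds times the likelihood ratio: (π_i/π_j)·(f_i(x)/f_j(x)).
Component likelihoods at x = 3.1:
  f_1 = 0.340735
  f_2 = 0.370321
  f_3 = 0.000639702
Odds = (0.21/0.51) × (0.340735/0.370321) = 0.411765 × 0.920107 ≈ 0.3789

0.3789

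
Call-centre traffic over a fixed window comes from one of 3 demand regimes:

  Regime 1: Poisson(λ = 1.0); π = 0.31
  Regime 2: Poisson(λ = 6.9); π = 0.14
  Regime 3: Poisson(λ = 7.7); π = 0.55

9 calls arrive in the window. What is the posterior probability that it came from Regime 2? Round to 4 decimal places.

By Bayes' theorem, P(k | x) = P(Z=k) f_k(x) / Σ_j P(Z=j) f_j(x).
Poisson probabilities:
  f_1 = 1.01378e-06
  f_2 = 0.0984571
  f_3 = 0.118737
Multiply by the mixture weights:
  P(Z=1)·f_1 = 0.31 × 1.01378e-06 = 3.14271e-07
  P(Z=2)·f_2 = 0.14 × 0.0984571 = 0.013784
  P(Z=3)·f_3 = 0.55 × 0.118737 = 0.0653053
Marginal: 3.14271e-07 + 0.013784 + 0.0653053 = 0.0790896
Responsibility of Regime 2: 0.013784 / 0.0790896 ≈ 0.1743

0.1743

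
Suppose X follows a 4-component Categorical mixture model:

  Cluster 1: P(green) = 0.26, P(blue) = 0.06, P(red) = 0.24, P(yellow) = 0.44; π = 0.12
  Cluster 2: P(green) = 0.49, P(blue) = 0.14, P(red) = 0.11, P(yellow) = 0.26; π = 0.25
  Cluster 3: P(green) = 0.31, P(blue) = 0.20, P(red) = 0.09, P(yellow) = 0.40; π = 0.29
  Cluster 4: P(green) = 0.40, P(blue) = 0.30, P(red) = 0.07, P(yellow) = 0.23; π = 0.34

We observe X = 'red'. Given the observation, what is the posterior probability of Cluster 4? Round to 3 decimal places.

0.224

The responsibility of component k is π_k f_k(x) divided by Σ_j π_j f_j(x).
Evaluate each component's likelihood at the observed value:
  f_1 = P(red | comp) = 0.24
  f_2 = P(red | comp) = 0.11
  f_3 = P(red | comp) = 0.09
  f_4 = P(red | comp) = 0.07
Prior × likelihood for each component:
  π_1·f_1 = 0.12 × 0.24 = 0.0288
  π_2·f_2 = 0.25 × 0.11 = 0.0275
  π_3·f_3 = 0.29 × 0.09 = 0.0261
  π_4·f_4 = 0.34 × 0.07 = 0.0238
Sum: 0.0288 + 0.0275 + 0.0261 + 0.0238 = 0.1062
P(Cluster 4 | the observation) = 0.0238 / 0.1062 ≈ 0.224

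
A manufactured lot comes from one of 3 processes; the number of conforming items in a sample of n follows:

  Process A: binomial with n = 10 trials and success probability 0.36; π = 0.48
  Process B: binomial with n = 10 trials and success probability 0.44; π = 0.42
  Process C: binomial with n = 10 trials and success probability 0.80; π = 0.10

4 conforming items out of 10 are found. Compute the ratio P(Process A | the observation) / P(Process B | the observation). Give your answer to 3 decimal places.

Posterior odds = (π_i f_i(x)) / (π_j f_j(x)); the normalising sum cancels.
Component likelihoods at x = 4 conforming items out of 10:
  f_A = C(10,4)·0.36^4·0.64^6 = 210·0.0167962·0.0687195 = 0.242387
  f_B = C(10,4)·0.44^4·0.56^6 = 210·0.037481·0.030841 = 0.242749
  f_C = C(10,4)·0.80^4·0.20^6 = 210·0.4096·6.4e-05 = 0.00550502
Odds = (0.48/0.42) × (0.242387/0.242749) = 1.14286 × 0.998507 ≈ 1.141

1.141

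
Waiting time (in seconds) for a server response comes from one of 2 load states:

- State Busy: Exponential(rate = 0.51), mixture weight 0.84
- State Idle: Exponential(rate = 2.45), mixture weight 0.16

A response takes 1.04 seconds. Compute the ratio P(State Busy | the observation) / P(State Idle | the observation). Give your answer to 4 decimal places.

Only the two components matter; the odds are (π_i f_i(x)) / (π_j f_j(x)).
Evaluate each component's likelihood at the observed value:
  L_Busy = 0.300068
  L_Idle = 0.191683
Odds = (0.84/0.16) × (0.300068/0.191683) = 5.25 × 1.56544 ≈ 8.2186

8.2186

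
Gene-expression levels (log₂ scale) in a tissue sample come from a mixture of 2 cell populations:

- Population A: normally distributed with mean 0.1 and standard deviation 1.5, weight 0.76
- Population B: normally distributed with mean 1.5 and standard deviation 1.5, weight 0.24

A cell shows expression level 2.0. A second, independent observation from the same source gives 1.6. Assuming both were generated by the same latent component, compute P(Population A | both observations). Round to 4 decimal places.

0.4771

Posterior ∝ prior × likelihood, so P(k | x) ∝ w_k f_k(x); normalise over all components.
Since both observations come from the same component, the likelihood for component k is f_k(x₁)·f_k(x₂).
  f_A = [0.119239] × [0.161314] = 0.0192349
  f_B = [0.251589] × [0.265371] = 0.0667644
Multiply by the mixture weights:
  w_A·f_A = 0.76 × 0.0192349 = 0.0146185
  w_B·f_B = 0.24 × 0.0667644 = 0.0160235
Evidence: 0.0146185 + 0.0160235 = 0.030642
So the posterior for Population A is 0.0146185 / 0.030642 ≈ 0.4771.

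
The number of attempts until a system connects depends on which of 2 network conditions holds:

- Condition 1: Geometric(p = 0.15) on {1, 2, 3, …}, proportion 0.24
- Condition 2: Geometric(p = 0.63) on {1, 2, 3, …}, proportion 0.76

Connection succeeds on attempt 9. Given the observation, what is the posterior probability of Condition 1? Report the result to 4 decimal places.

Apply Bayes' rule: the posterior for each component is proportional to its prior times its likelihood at x.
Component likelihoods at x = 9:
  f_1 = 0.15·(1−0.15)^8 = 0.15·0.272491 = 0.0408736
  f_2 = 0.63·(1−0.63)^8 = 0.63·0.000351248 = 0.000221286
Weight by the priors:
  π_1·f_1 = 0.24 × 0.0408736 = 0.00980966
  π_2·f_2 = 0.76 × 0.000221286 = 0.000168178
Sum: 0.00980966 + 0.000168178 = 0.00997784
P(Condition 1 | data) ≈ 0.9831

0.9831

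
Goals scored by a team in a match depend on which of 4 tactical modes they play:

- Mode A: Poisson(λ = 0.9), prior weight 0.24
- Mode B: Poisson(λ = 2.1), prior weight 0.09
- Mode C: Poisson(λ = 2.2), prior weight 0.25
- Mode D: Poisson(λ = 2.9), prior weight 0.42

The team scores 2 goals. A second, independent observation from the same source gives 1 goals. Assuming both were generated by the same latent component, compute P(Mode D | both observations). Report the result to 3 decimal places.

0.295

Posterior ∝ prior × likelihood, so P(k | x) ∝ π_k f_k(x); normalise over all components.
Since both observations come from the same component, the likelihood for component k is f_k(x₁)·f_k(x₂).
  p_A = [e^(−0.9)·0.9^2/2! = 0.164661] × [0.365913] = 0.0602514
  p_B = [e^(−2.1)·2.1^2/2! = 0.270016] × [0.257158] = 0.069437
  p_C = [e^(−2.2)·2.2^2/2! = 0.268144] × [0.243767] = 0.0653646
  p_D = [e^(−2.9)·2.9^2/2! = 0.231373] × [0.159567] = 0.0369195
Multiply by the mixture weights:
  π_A·p_A = 0.24 × 0.0602514 = 0.0144603
  π_B·p_B = 0.09 × 0.069437 = 0.00624933
  π_C·p_C = 0.25 × 0.0653646 = 0.0163411
  π_D·p_D = 0.42 × 0.0369195 = 0.0155062
Denominator: 0.0144603 + 0.00624933 + 0.0163411 + 0.0155062 = 0.052557
P(Mode D | x₁, x₂) = 0.0155062 / 0.052557 ≈ 0.295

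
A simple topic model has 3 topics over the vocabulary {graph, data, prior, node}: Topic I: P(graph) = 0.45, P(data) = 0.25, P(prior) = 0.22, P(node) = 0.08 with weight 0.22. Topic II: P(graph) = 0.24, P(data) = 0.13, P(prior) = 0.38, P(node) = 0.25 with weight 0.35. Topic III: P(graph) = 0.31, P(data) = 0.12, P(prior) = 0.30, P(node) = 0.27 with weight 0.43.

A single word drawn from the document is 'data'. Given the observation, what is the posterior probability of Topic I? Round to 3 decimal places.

0.362

P(component k | x) = π_k·f_k(x) / marginal(x), where marginal(x) = Σ_j π_j·f_j(x).
Evaluate each component's likelihood at the observed value:
  f_I = 0.25
  f_II = 0.13
  f_III = 0.12
Prior × likelihood for each component:
  π_I·f_I = 0.22 × 0.25 = 0.055
  π_II·f_II = 0.35 × 0.13 = 0.0455
  π_III·f_III = 0.43 × 0.12 = 0.0516
Marginal: 0.055 + 0.0455 + 0.0516 = 0.1521
Responsibility of Topic I: 0.055 / 0.1521 ≈ 0.362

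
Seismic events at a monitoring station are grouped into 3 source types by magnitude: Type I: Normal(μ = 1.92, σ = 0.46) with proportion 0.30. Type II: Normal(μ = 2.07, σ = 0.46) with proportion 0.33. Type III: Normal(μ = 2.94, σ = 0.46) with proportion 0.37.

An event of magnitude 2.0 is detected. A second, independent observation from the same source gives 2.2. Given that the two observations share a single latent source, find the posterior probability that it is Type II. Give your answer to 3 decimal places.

The responsibility of component k is π_k f_k(x) divided by Σ_j π_j f_j(x).
Since both observations come from the same component, the likelihood for component k is f_k(x₁)·f_k(x₂).
  L_I = [(1/(0.46·√(2π)))·exp(−(2.0−1.92)²/(2·0.46²)) = 0.867266·exp(-0.01512) = 0.854249] × [0.720604] = 0.615576
  L_II = [(1/(0.46·√(2π)))·exp(−(2.0−2.07)²/(2·0.46²)) = 0.867266·exp(-0.01158) = 0.857282] × [0.833315] = 0.714386
  L_III = [(1/(0.46·√(2π)))·exp(−(2.0−2.94)²/(2·0.46²)) = 0.867266·exp(-2.08790) = 0.107495] × [0.237792] = 0.0255614
Prior × likelihood for each component:
  π_I·L_I = 0.30 × 0.615576 = 0.184673
  π_II·L_II = 0.33 × 0.714386 = 0.235747
  π_III·L_III = 0.37 × 0.0255614 = 0.00945772
Evidence: 0.184673 + 0.235747 + 0.00945772 = 0.429878
Responsibility of Type II: 0.235747 / 0.429878 ≈ 0.548

0.548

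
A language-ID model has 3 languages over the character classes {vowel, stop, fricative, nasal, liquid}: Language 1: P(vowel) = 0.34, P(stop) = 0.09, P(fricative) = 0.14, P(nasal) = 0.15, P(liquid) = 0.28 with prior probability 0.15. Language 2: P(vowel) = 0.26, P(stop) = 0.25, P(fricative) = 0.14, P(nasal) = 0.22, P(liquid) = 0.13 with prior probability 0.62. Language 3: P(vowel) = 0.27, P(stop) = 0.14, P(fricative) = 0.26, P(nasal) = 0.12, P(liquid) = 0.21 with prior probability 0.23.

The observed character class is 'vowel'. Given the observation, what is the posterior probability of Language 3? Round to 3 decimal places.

By Bayes' theorem, P(k | x) = π_k f_k(x) / Σ_j π_j f_j(x).
Component likelihoods at x = 'vowel':
  L_1 = 0.34
  L_2 = 0.26
  L_3 = 0.27
Multiply by the mixture weights:
  π_1·L_1 = 0.15 × 0.34 = 0.051
  π_2·L_2 = 0.62 × 0.26 = 0.1612
  π_3·L_3 = 0.23 × 0.27 = 0.0621
Denominator: 0.051 + 0.1612 + 0.0621 = 0.2743
So the posterior for Language 3 is 0.0621 / 0.2743 ≈ 0.226.

0.226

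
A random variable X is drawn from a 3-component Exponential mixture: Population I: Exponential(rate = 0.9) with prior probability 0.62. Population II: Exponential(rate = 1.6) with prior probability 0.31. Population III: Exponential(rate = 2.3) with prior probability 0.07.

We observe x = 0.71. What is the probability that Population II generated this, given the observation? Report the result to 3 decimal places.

Posterior ∝ prior × likelihood, so P(k | x) ∝ π_k f_k(x); normalise over all components.
Evaluate each component's likelihood at the observed value:
  f_I = 0.475038
  f_II = 0.513761
  f_III = 0.449288
Multiply by the mixture weights:
  π_I·f_I = 0.62 × 0.475038 = 0.294524
  π_II·f_II = 0.31 × 0.513761 = 0.159266
  π_III·f_III = 0.07 × 0.449288 = 0.0314502
Sum: 0.294524 + 0.159266 + 0.0314502 = 0.48524
Responsibility of Population II: 0.159266 / 0.48524 ≈ 0.328

0.328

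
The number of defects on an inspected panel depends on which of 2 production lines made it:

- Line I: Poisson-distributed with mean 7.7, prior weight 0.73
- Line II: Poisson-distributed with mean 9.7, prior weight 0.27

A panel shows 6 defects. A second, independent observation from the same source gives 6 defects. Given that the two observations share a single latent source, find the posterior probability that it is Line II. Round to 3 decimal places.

By Bayes' theorem, P(k | x) = P(Z=k) f_k(x) / Σ_j P(Z=j) f_j(x).
Since both observations come from the same component, the likelihood for component k is f_k(x₁)·f_k(x₂).
  f_I = [e^(−7.7)·7.7^6/6! = 0.131082] × [0.131082] = 0.0171826
  f_II = [e^(−9.7)·9.7^6/6! = 0.0708992] × [0.0708992] = 0.0050267
Weight by the priors:
  P(Z=I)·f_I = 0.73 × 0.0171826 = 0.0125433
  P(Z=II)·f_II = 0.27 × 0.0050267 = 0.00135721
Sum: 0.0125433 + 0.00135721 = 0.0139005
P(Line II | x) ≈ 0.098

0.098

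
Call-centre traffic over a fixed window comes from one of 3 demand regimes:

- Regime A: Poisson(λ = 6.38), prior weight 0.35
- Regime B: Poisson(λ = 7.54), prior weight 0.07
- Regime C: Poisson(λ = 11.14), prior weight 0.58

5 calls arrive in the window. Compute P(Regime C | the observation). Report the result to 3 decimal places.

0.168

Posterior ∝ prior × likelihood, so P(k | x) ∝ w_k f_k(x); normalise over all components.
Poisson probabilities:
  f_A = e^(−6.38)·6.38^5/5! = 0.149322
  f_B = e^(−7.54)·7.54^5/5! = 0.107918
  f_C = e^(−11.14)·11.14^5/5! = 0.0207589
Multiply by the mixture weights:
  w_A·f_A = 0.35 × 0.149322 = 0.0522626
  w_B·f_B = 0.07 × 0.107918 = 0.00755428
  w_C·f_C = 0.58 × 0.0207589 = 0.0120402
Marginal: 0.0522626 + 0.00755428 + 0.0120402 = 0.0718571
Responsibility of Regime C: 0.0120402 / 0.0718571 ≈ 0.168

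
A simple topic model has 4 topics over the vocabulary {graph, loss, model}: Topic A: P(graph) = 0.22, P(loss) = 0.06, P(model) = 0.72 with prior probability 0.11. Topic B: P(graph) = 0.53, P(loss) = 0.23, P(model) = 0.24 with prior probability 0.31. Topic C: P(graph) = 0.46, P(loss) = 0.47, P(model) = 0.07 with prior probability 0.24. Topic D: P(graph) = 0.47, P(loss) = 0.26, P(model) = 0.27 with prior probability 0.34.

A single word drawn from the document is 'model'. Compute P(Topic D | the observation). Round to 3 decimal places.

0.350

The responsibility of component k is w_k f_k(x) divided by Σ_j w_j f_j(x).
Component likelihoods at x = 'model':
  f_A = 0.72
  f_B = 0.24
  f_C = 0.07
  f_D = 0.27
Unnormalised posteriors:
  w_A·f_A = 0.11 × 0.72 = 0.0792
  w_B·f_B = 0.31 × 0.24 = 0.0744
  w_C·f_C = 0.24 × 0.07 = 0.0168
  w_D·f_D = 0.34 × 0.27 = 0.0918
Denominator: 0.0792 + 0.0744 + 0.0168 + 0.0918 = 0.2622
P(Topic D | data) = 0.0918 / 0.2622 ≈ 0.350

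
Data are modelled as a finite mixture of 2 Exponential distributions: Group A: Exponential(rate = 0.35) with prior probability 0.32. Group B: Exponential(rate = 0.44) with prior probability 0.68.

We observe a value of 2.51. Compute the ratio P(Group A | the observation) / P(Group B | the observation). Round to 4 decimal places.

Since P(k|x) ∝ w_k f_k(x), the posterior odds are w_i f_i(x) / (w_j f_j(x)).
Component likelihoods at x = 2.51:
  f_A = 0.35·e^(−0.35·2.51) = 0.35·e^(−0.8785) = 0.145392
  f_B = 0.44·e^(−0.44·2.51) = 0.44·e^(−1.1044) = 0.14582
Odds = (0.32/0.68) × (0.145392/0.14582) = 0.470588 × 0.997063 ≈ 0.4692

0.4692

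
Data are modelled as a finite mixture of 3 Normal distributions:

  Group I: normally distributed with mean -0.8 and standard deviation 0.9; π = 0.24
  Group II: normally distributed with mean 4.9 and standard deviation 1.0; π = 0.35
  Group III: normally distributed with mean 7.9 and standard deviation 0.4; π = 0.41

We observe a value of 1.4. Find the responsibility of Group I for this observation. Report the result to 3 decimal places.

Posterior ∝ prior × likelihood, so P(k | x) ∝ w_k f_k(x); normalise over all components.
Component likelihoods at x = 1.4:
  p_I = 0.0223432
  p_II = 0.000872683
  p_III = 4.55414e-58
Weight by the priors:
  w_I·p_I = 0.24 × 0.0223432 = 0.00536237
  w_II·p_II = 0.35 × 0.000872683 = 0.000305439
  w_III·p_III = 0.41 × 4.55414e-58 = 1.8672e-58
Sum: 0.00536237 + 0.000305439 + 1.8672e-58 = 0.00566781
P(Group I | the observation) ≈ 0.946

0.946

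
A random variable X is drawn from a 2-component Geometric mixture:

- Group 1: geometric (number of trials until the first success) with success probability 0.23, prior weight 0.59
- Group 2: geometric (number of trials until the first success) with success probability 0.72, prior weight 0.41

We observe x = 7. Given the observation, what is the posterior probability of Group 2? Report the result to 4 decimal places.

Posterior ∝ prior × likelihood, so P(k | x) ∝ w_k f_k(x); normalise over all components.
Evaluate each component's likelihood at the observed value:
  L_1 = 0.23·(1−0.23)^6 = 0.23·0.208422 = 0.0479371
  L_2 = 0.72·(1−0.72)^6 = 0.72·0.00048189 = 0.000346961
Unnormalised posteriors:
  w_1·L_1 = 0.59 × 0.0479371 = 0.0282829
  w_2·L_2 = 0.41 × 0.000346961 = 0.000142254
Denominator: 0.0282829 + 0.000142254 = 0.0284252
So the posterior for Group 2 is 0.000142254 / 0.0284252 ≈ 0.0050.

0.0050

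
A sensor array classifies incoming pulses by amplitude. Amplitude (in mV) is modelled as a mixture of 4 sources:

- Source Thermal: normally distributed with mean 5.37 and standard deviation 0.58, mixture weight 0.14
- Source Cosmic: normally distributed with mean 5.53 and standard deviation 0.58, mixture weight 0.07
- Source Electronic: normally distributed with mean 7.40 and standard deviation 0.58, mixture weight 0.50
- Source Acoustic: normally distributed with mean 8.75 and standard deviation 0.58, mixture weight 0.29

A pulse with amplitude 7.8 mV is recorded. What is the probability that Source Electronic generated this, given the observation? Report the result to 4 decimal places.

Apply Bayes' rule: the posterior for each component is proportional to its prior times its likelihood at x.
Component likelihoods at x = 7.8 mV:
  L_Thermal = (1/(0.58·√(2π)))·exp(−(7.8−5.37)²/(2·0.58²)) = 0.687832·exp(-8.77661) = 0.000106133
  L_Cosmic = (1/(0.58·√(2π)))·exp(−(7.8−5.53)²/(2·0.58²)) = 0.687832·exp(-7.65889) = 0.000324541
  L_Electronic = (1/(0.58·√(2π)))·exp(−(7.8−7.40)²/(2·0.58²)) = 0.687832·exp(-0.23781) = 0.542253
  L_Acoustic = (1/(0.58·√(2π)))·exp(−(7.8−8.75)²/(2·0.58²)) = 0.687832·exp(-1.34141) = 0.179852
Prior × likelihood for each component:
  P(Z=Thermal)·L_Thermal = 0.14 × 0.000106133 = 1.48586e-05
  P(Z=Cosmic)·L_Cosmic = 0.07 × 0.000324541 = 2.27178e-05
  P(Z=Electronic)·L_Electronic = 0.50 × 0.542253 = 0.271126
  P(Z=Acoustic)·L_Acoustic = 0.29 × 0.179852 = 0.0521571
Denominator: 1.48586e-05 + 2.27178e-05 + 0.271126 + 0.0521571 = 0.323321
So the posterior for Source Electronic is 0.271126 / 0.323321 ≈ 0.8386.

0.8386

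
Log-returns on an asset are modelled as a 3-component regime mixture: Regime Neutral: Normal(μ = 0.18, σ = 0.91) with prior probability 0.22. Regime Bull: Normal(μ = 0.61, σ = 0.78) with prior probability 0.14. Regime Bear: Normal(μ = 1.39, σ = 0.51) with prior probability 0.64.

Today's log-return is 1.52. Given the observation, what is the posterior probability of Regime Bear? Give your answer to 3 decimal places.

0.876

Apply Bayes' rule: the posterior for each component is proportional to its prior times its likelihood at x.
Evaluate each component's likelihood at the observed value:
  p_Neutral = 0.148259
  p_Bull = 0.258973
  p_Bear = 0.757235
Prior × likelihood for each component:
  P(Z=Neutral)·p_Neutral = 0.22 × 0.148259 = 0.0326169
  P(Z=Bull)·p_Bull = 0.14 × 0.258973 = 0.0362562
  P(Z=Bear)·p_Bear = 0.64 × 0.757235 = 0.48463
Evidence: 0.0326169 + 0.0362562 + 0.48463 = 0.553504
Responsibility of Regime Bear: 0.48463 / 0.553504 ≈ 0.876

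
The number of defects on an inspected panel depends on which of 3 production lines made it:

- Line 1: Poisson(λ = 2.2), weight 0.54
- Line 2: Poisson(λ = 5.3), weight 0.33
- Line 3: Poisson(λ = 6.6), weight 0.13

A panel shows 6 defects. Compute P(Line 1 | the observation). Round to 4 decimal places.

0.1171

The responsibility of component k is π_k f_k(x) divided by Σ_j π_j f_j(x).
Poisson probabilities:
  L_1 = e^(−2.2)·2.2^6/6! = 0.0174484
  L_2 = e^(−5.3)·5.3^6/6! = 0.15366
  L_3 = e^(−6.6)·6.6^6/6! = 0.156166
Prior × likelihood for each component:
  π_1·L_1 = 0.54 × 0.0174484 = 0.00942214
  π_2·L_2 = 0.33 × 0.15366 = 0.0507079
  π_3·L_3 = 0.13 × 0.156166 = 0.0203016
Marginal: 0.00942214 + 0.0507079 + 0.0203016 = 0.0804317
P(Line 1 | 6 defects) = 0.00942214 / 0.0804317 ≈ 0.1171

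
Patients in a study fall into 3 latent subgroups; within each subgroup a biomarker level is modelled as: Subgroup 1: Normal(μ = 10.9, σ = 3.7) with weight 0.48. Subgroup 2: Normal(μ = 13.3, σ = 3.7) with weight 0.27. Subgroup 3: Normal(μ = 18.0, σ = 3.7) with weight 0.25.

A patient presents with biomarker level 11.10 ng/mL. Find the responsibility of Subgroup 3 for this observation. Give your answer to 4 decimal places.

0.0586

P(component k | x) = π_k·f_k(x) / marginal(x), where marginal(x) = Σ_j π_j·f_j(x).
Component likelihoods at x = 11.10 ng/mL:
  f_1 = (1/(3.7·√(2π)))·exp(−(11.10−10.9)²/(2·3.7²)) = 0.107822·exp(-0.00146) = 0.107665
  f_2 = (1/(3.7·√(2π)))·exp(−(11.10−13.3)²/(2·3.7²)) = 0.107822·exp(-0.17677) = 0.0903519
  f_3 = (1/(3.7·√(2π)))·exp(−(11.10−18.0)²/(2·3.7²)) = 0.107822·exp(-1.73886) = 0.0189466
Unnormalised posteriors:
  π_1·f_1 = 0.48 × 0.107665 = 0.0516791
  π_2·f_2 = 0.27 × 0.0903519 = 0.024395
  π_3·f_3 = 0.25 × 0.0189466 = 0.00473665
Evidence: 0.0516791 + 0.024395 + 0.00473665 = 0.0808108
Responsibility of Subgroup 3: 0.00473665 / 0.0808108 ≈ 0.0586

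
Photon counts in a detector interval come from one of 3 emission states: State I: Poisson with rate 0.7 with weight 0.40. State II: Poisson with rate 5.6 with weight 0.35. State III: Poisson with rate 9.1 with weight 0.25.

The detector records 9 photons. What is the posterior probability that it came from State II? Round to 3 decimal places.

0.370

Apply Bayes' rule: the posterior for each component is proportional to its prior times its likelihood at x.
Evaluate each component's likelihood at the observed value:
  f_I = e^(−0.7)·0.7^9/9! = 5.52221e-08
  f_II = e^(−5.6)·5.6^9/9! = 0.0551925
  f_III = e^(−9.1)·9.1^9/9! = 0.131683
Prior × likelihood for each component:
  π_I·f_I = 0.40 × 5.52221e-08 = 2.20889e-08
  π_II·f_II = 0.35 × 0.0551925 = 0.0193174
  π_III·f_III = 0.25 × 0.131683 = 0.0329208
Denominator: 2.20889e-08 + 0.0193174 + 0.0329208 = 0.0522381
P(State II | 9 photons) ≈ 0.370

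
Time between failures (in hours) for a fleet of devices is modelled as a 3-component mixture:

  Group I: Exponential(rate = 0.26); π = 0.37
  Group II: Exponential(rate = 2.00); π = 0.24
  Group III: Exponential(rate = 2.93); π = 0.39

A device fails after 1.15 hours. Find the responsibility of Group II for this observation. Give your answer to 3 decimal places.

0.303

P(component k | x) = w_k·f_k(x) / marginal(x), where marginal(x) = Σ_j w_j·f_j(x).
Component likelihoods at x = 1.15 hours:
  p_I = 0.192805
  p_II = 0.200518
  p_III = 0.100812
Multiply by the mixture weights:
  w_I·p_I = 0.37 × 0.192805 = 0.071338
  w_II·p_II = 0.24 × 0.200518 = 0.0481242
  w_III·p_III = 0.39 × 0.100812 = 0.0393167
Evidence: 0.071338 + 0.0481242 + 0.0393167 = 0.158779
P(Group II | the observation) ≈ 0.303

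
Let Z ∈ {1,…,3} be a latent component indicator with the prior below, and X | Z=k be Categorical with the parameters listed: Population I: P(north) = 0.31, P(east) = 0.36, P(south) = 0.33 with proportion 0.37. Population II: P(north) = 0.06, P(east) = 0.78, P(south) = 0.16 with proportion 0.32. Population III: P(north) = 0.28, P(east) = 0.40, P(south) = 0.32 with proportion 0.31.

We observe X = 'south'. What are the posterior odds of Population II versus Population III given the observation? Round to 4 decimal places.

0.5161

The posterior odds equal the prior odds times the likelihood ratio: (π_i/π_j)·(f_i(x)/f_j(x)).
Evaluate each component's likelihood at the observed value:
  p_I = 0.33
  p_II = 0.16
  p_III = 0.32
Posterior odds = (π_II·p_II) / (π_III·p_III) = (0.32·0.16) / (0.31·0.32) = 0.0512 / 0.0992 ≈ 0.5161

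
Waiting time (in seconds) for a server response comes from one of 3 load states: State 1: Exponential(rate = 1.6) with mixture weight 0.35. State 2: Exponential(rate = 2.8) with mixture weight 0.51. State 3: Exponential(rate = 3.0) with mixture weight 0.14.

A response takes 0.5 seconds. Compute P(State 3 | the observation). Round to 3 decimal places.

0.134

Posterior ∝ prior × likelihood, so P(k | x) ∝ w_k f_k(x); normalise over all components.
Evaluate each component's likelihood at the observed value:
  f_1 = 1.6·e^(−1.6·0.5) = 1.6·e^(−0.8000) = 0.718926
  f_2 = 2.8·e^(−2.8·0.5) = 2.8·e^(−1.4000) = 0.690471
  f_3 = 3.0·e^(−3.0·0.5) = 3.0·e^(−1.5000) = 0.66939
Multiply by the mixture weights:
  w_1·f_1 = 0.35 × 0.718926 = 0.251624
  w_2·f_2 = 0.51 × 0.690471 = 0.35214
  w_3·f_3 = 0.14 × 0.66939 = 0.0937147
Sum: 0.251624 + 0.35214 + 0.0937147 = 0.697479
Responsibility of State 3: 0.0937147 / 0.697479 ≈ 0.134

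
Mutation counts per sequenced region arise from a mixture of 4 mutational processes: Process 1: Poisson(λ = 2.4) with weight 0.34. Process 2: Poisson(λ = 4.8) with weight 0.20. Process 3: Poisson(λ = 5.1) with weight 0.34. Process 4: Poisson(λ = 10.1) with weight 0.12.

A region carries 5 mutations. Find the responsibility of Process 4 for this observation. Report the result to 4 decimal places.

P(component k | x) = P(Z=k)·f_k(x) / marginal(x), where marginal(x) = Σ_j P(Z=j)·f_j(x).
Poisson probabilities:
  L_1 = 0.0601961
  L_2 = 0.174748
  L_3 = 0.175294
  L_4 = 0.0359792
Unnormalised posteriors:
  P(Z=1)·L_1 = 0.34 × 0.0601961 = 0.0204667
  P(Z=2)·L_2 = 0.20 × 0.174748 = 0.0349495
  P(Z=3)·L_3 = 0.34 × 0.175294 = 0.0596001
  P(Z=4)·L_4 = 0.12 × 0.0359792 = 0.0043175
Marginal: 0.0204667 + 0.0349495 + 0.0596001 + 0.0043175 = 0.119334
P(Process 4 | the observation) ≈ 0.0362

0.0362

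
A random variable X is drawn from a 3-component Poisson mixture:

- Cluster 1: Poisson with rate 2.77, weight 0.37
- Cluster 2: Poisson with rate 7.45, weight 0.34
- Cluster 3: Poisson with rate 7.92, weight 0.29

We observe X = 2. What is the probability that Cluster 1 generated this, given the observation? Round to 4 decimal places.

0.9101

By Bayes' theorem, P(k | x) = P(Z=k) f_k(x) / Σ_j P(Z=j) f_j(x).
Evaluate each component's likelihood at the observed value:
  L_1 = 0.2404
  L_2 = 0.0161357
  L_3 = 0.0113975
Weight by the priors:
  P(Z=1)·L_1 = 0.37 × 0.2404 = 0.0889479
  P(Z=2)·L_2 = 0.34 × 0.0161357 = 0.00548615
  P(Z=3)·L_3 = 0.29 × 0.0113975 = 0.00330526
Sum: 0.0889479 + 0.00548615 + 0.00330526 = 0.0977393
P(Cluster 1 | the observation) = 0.0889479 / 0.0977393 ≈ 0.9101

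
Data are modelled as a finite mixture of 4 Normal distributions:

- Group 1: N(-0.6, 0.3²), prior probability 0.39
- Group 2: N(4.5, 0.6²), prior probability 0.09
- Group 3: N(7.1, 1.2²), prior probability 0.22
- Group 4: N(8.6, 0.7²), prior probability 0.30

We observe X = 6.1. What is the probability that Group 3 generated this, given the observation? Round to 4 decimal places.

Posterior ∝ prior × likelihood, so P(k | x) ∝ π_k f_k(x); normalise over all components.
Component likelihoods at x = 6.1:
  L_1 = (1/(0.3·√(2π)))·exp(−(6.1−-0.6)²/(2·0.3²)) = 1.329808·exp(-249.38889) = 6.53989e-109
  L_2 = (1/(0.6·√(2π)))·exp(−(6.1−4.5)²/(2·0.6²)) = 0.664904·exp(-3.55556) = 0.0189933
  L_3 = (1/(1.2·√(2π)))·exp(−(6.1−7.1)²/(2·1.2²)) = 0.332452·exp(-0.34722) = 0.234927
  L_4 = (1/(0.7·√(2π)))·exp(−(6.1−8.6)²/(2·0.7²)) = 0.569918·exp(-6.37755) = 0.000968449
Unnormalised posteriors:
  π_1·L_1 = 0.39 × 6.53989e-109 = 2.55056e-109
  π_2·L_2 = 0.09 × 0.0189933 = 0.0017094
  π_3·L_3 = 0.22 × 0.234927 = 0.0516838
  π_4·L_4 = 0.30 × 0.000968449 = 0.000290535
Evidence: 2.55056e-109 + 0.0017094 + 0.0516838 + 0.000290535 = 0.0536838
P(Group 3 | the observation) ≈ 0.9627

0.9627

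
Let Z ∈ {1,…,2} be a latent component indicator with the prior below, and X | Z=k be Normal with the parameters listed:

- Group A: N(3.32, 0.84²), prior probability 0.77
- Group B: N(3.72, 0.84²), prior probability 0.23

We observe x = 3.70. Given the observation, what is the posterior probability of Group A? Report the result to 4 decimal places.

0.7514

P(component k | x) = P(Z=k)·f_k(x) / marginal(x), where marginal(x) = Σ_j P(Z=j)·f_j(x).
Component likelihoods at x = 3.70:
  f_A = 0.428738
  f_B = 0.474797
Prior × likelihood for each component:
  P(Z=A)·f_A = 0.77 × 0.428738 = 0.330128
  P(Z=B)·f_B = 0.23 × 0.474797 = 0.109203
Evidence: 0.330128 + 0.109203 = 0.439331
P(Group A | 3.70) ≈ 0.7514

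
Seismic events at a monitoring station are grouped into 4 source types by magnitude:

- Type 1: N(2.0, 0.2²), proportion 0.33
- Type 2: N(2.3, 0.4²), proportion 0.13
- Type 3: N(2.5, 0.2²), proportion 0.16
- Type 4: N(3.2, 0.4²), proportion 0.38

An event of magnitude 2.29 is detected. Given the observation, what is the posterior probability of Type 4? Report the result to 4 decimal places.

0.0498

By Bayes' theorem, P(k | x) = w_k f_k(x) / Σ_j w_j f_j(x).
Evaluate each component's likelihood at the observed value:
  L_1 = (1/(0.2·√(2π)))·exp(−(2.29−2.0)²/(2·0.2²)) = 1.994711·exp(-1.05125) = 0.697153
  L_2 = (1/(0.4·√(2π)))·exp(−(2.29−2.3)²/(2·0.4²)) = 0.997356·exp(-0.00031) = 0.997044
  L_3 = (1/(0.2·√(2π)))·exp(−(2.29−2.5)²/(2·0.2²)) = 1.994711·exp(-0.55125) = 1.14941
  L_4 = (1/(0.4·√(2π)))·exp(−(2.29−3.2)²/(2·0.4²)) = 0.997356·exp(-2.58781) = 0.0749855
Weight by the priors:
  w_1·L_1 = 0.33 × 0.697153 = 0.23006
  w_2·L_2 = 0.13 × 0.997044 = 0.129616
  w_3·L_3 = 0.16 × 1.14941 = 0.183906
  w_4·L_4 = 0.38 × 0.0749855 = 0.0284945
Denominator: 0.23006 + 0.129616 + 0.183906 + 0.0284945 = 0.572076
So the posterior for Type 4 is 0.0284945 / 0.572076 ≈ 0.0498.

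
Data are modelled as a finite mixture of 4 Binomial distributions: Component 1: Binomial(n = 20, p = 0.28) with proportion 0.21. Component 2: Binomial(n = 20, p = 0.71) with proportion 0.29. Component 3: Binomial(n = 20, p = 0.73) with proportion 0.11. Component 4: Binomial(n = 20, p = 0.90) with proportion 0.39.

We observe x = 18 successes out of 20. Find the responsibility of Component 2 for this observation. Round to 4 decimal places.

0.0772

Posterior ∝ prior × likelihood, so P(k | x) ∝ π_k f_k(x); normalise over all components.
Evaluate each component's likelihood at the observed value:
  f_1 = C(20,18)·0.28^18·0.72^2 = 190·1.11904e-10·0.5184 = 1.10221e-08
  f_2 = C(20,18)·0.71^18·0.29^2 = 190·0.00210209·0.0841 = 0.0335892
  f_3 = C(20,18)·0.73^18·0.27^2 = 190·0.00346586·0.0729 = 0.0480057
  f_4 = C(20,18)·0.90^18·0.10^2 = 190·0.150095·0.01 = 0.28518
Weight by the priors:
  π_1·f_1 = 0.21 × 1.10221e-08 = 2.31463e-09
  π_2·f_2 = 0.29 × 0.0335892 = 0.00974087
  π_3·f_3 = 0.11 × 0.0480057 = 0.00528062
  π_4·f_4 = 0.39 × 0.28518 = 0.11122
Evidence: 2.31463e-09 + 0.00974087 + 0.00528062 + 0.11122 = 0.126242
P(Component 2 | the observation) ≈ 0.0772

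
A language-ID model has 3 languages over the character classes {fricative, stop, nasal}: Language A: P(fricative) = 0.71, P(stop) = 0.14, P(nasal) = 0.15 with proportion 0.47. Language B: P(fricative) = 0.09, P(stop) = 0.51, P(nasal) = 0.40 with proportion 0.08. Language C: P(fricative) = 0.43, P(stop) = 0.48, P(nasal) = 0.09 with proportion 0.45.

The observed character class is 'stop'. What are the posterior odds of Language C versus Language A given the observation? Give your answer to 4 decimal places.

3.2827

Posterior odds = (π_i f_i(x)) / (π_j f_j(x)); the normalising sum cancels.
Evaluate each component's likelihood at the observed value:
  L_A = P(stop | comp) = 0.14
  L_B = P(stop | comp) = 0.51
  L_C = P(stop | comp) = 0.48
Odds = (0.45/0.47) × (0.48/0.14) = 0.957447 × 3.42857 ≈ 3.2827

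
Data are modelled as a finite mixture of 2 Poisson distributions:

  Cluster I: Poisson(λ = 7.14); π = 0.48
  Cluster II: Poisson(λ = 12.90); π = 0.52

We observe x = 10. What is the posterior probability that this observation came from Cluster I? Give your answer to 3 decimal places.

The responsibility of component k is π_k f_k(x) divided by Σ_j π_j f_j(x).
Poisson probabilities:
  f_I = 0.075224
  f_II = 0.0878487
Weight by the priors:
  π_I·f_I = 0.48 × 0.075224 = 0.0361075
  π_II·f_II = 0.52 × 0.0878487 = 0.0456813
Denominator: 0.0361075 + 0.0456813 = 0.0817888
P(Cluster I | x) ≈ 0.441

0.441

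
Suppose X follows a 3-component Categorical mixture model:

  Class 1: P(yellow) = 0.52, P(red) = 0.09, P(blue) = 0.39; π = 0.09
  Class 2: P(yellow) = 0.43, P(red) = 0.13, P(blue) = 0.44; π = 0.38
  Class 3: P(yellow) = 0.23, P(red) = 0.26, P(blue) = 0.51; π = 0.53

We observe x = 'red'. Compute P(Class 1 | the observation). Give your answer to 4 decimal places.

0.0415

By Bayes' theorem, P(k | x) = π_k f_k(x) / Σ_j π_j f_j(x).
Evaluate each component's likelihood at the observed value:
  f_1 = 0.09
  f_2 = 0.13
  f_3 = 0.26
Multiply by the mixture weights:
  π_1·f_1 = 0.09 × 0.09 = 0.0081
  π_2·f_2 = 0.38 × 0.13 = 0.0494
  π_3·f_3 = 0.53 × 0.26 = 0.1378
Marginal: 0.0081 + 0.0494 + 0.1378 = 0.1953
Responsibility of Class 1: 0.0081 / 0.1953 ≈ 0.0415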